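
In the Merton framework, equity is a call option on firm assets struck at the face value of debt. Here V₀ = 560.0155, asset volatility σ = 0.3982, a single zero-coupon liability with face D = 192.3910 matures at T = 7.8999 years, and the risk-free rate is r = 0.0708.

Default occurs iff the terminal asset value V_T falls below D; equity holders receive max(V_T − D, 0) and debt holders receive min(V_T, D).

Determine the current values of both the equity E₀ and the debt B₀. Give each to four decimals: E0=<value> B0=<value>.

E0=458.1156 B0=101.8999

d₁ = [ln(V₀/D) + (r + σ²/2)T] / (σ√T)
   = [ln(560.0155/192.3910) + (0.0708 + 0.5·0.3982²)·7.8999] / (0.3982·√7.8999)
   = [1.068435 + 1.185630] / 1.119211 = 2.013976
d₂ = d₁ − σ√T = 2.013976 − 1.119211 = 0.894765
N(d₁) = 0.977994,  N(d₂) = 0.814544,  e^(−rT) = 0.571602
E₀ = V₀·N(d₁) − D·e^(−rT)·N(d₂)
   = 560.0155·0.977994 − 192.3910·0.571602·0.814544 = 458.115599
B₀ = V₀ − E₀ = 560.0155 − 458.115599 = 101.899901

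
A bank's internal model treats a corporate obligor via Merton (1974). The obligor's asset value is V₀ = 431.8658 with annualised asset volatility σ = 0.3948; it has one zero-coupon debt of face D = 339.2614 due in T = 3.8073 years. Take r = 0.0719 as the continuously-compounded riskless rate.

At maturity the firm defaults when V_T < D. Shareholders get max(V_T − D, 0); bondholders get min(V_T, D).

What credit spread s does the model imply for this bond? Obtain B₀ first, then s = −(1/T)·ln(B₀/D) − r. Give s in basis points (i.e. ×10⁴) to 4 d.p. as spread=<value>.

d₁ = [ln(V₀/D) + (r + σ²/2)T] / (σ√T)
   = [ln(431.8658/339.2614) + (0.0719 + 0.5·0.3948²)·3.8073] / (0.3948·√3.8073)
   = [0.241344 + 0.570461] / 0.770346 = 1.053819
d₂ = d₁ − σ√T = 1.053819 − 0.770346 = 0.283473
N(d₁) = 0.854017,  N(d₂) = 0.611593,  e^(−rT) = 0.760526
E₀ = V₀·N(d₁) − D·e^(−rT)·N(d₂)
   = 431.8658·0.854017 − 339.2614·0.760526·0.611593 = 211.019312
B₀ = V₀ − E₀ = 431.8658 − 211.019312 = 220.846488
spread = −(1/T)·ln(B₀/D) − r = −(1/3.8073)·ln(220.846488/339.2614) − 0.0719 = 0.04085788
in basis points: 0.04085788 × 10⁴ = 408.5788 bp

spread=408.5788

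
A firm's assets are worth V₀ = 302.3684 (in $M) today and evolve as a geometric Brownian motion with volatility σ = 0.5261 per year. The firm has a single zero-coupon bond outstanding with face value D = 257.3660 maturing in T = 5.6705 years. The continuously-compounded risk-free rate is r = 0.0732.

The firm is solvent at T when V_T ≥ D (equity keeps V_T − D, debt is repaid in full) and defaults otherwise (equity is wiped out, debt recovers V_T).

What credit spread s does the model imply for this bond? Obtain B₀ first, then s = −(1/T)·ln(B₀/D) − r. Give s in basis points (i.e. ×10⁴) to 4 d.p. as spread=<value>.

spread=678.4932

d₁ = [ln(V₀/D) + (r + σ²/2)T] / (σ√T)
   = [ln(302.3684/257.3660) + (0.0732 + 0.5·0.5261²)·5.6705] / (0.5261·√5.6705)
   = [0.161147 + 1.199825] / 1.252792 = 1.086351
d₂ = d₁ − σ√T = 1.086351 − 1.252792 = -0.166441
N(d₁) = 0.861338,  N(d₂) = 0.433905,  e^(−rT) = 0.660287
E₀ = V₀·N(d₁) − D·e^(−rT)·N(d₂)
   = 302.3684·0.861338 − 257.3660·0.660287·0.433905 = 186.705606
B₀ = V₀ − E₀ = 302.3684 − 186.705606 = 115.662794
spread = −(1/T)·ln(B₀/D) − r = −(1/5.6705)·ln(115.662794/257.3660) − 0.0732 = 0.06784932
in basis points: 0.06784932 × 10⁴ = 678.4932 bp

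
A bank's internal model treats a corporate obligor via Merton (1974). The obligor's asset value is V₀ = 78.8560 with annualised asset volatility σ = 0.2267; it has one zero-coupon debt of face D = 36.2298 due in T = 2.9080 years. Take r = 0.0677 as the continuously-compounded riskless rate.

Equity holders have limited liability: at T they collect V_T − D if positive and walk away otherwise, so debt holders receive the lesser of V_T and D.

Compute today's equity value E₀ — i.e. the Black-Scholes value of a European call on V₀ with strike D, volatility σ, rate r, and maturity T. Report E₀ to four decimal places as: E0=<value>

d₁ = [ln(V₀/D) + (r + σ²/2)T] / (σ√T)
   = [ln(78.8560/36.2298) + (0.0677 + 0.5·0.2267²)·2.9080] / (0.2267·√2.9080)
   = [0.777741 + 0.271597] / 0.386588 = 2.714356
d₂ = d₁ − σ√T = 2.714356 − 0.386588 = 2.327768
N(d₁) = 0.996680,  N(d₂) = 0.990038,  e^(−rT) = 0.821296
E₀ = V₀·N(d₁) − D·e^(−rT)·N(d₂)
   = 78.8560·0.996680 − 36.2298·0.821296·0.990038 = 49.135216

E0=49.1352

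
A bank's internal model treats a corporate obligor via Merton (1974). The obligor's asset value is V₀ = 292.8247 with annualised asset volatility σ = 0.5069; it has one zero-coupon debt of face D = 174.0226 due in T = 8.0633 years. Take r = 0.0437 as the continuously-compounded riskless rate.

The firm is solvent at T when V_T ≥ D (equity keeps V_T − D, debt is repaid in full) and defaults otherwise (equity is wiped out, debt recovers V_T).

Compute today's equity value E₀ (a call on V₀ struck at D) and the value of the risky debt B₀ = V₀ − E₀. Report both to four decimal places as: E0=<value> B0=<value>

E0=210.1134 B0=82.7113

d₁ = [ln(V₀/D) + (r + σ²/2)T] / (σ√T)
   = [ln(292.8247/174.0226) + (0.0437 + 0.5·0.5069²)·8.0633] / (0.5069·√8.0633)
   = [0.520389 + 1.388289] / 1.439391 = 1.326032
d₂ = d₁ − σ√T = 1.326032 − 1.439391 = -0.113359
N(d₁) = 0.907585,  N(d₂) = 0.454873,  e^(−rT) = 0.703023
E₀ = V₀·N(d₁) − D·e^(−rT)·N(d₂)
   = 292.8247·0.907585 − 174.0226·0.703023·0.454873 = 210.113435
B₀ = V₀ − E₀ = 292.8247 − 210.113435 = 82.711265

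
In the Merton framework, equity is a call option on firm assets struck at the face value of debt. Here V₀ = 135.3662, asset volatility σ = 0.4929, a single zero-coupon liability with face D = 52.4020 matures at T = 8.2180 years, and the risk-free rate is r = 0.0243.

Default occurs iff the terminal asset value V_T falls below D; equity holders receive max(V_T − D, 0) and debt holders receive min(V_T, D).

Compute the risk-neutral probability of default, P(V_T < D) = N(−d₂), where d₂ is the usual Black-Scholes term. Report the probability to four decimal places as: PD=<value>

d₁ = [ln(V₀/D) + (r + σ²/2)T] / (σ√T)
   = [ln(135.3662/52.4020) + (0.0243 + 0.5·0.4929²)·8.2180] / (0.4929·√8.2180)
   = [0.949039 + 1.197981] / 1.412999 = 1.519477
d₂ = d₁ − σ√T = 1.519477 − 1.412999 = 0.106478
risk-neutral PD = N(−d₂) = N(-0.106478) = 0.457602

PD=0.4576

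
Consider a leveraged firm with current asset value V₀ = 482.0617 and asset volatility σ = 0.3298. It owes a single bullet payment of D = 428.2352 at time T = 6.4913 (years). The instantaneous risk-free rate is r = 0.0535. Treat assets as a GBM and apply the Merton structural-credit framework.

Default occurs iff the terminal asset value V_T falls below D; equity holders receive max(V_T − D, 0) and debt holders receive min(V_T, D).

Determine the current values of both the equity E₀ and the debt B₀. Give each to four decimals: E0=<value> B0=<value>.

d₁ = [ln(V₀/D) + (r + σ²/2)T] / (σ√T)
   = [ln(482.0617/428.2352) + (0.0535 + 0.5·0.3298²)·6.4913] / (0.3298·√6.4913)
   = [0.118400 + 0.700308] / 0.840265 = 0.974343
d₂ = d₁ − σ√T = 0.974343 − 0.840265 = 0.134078
N(d₁) = 0.835057,  N(d₂) = 0.553330,  e^(−rT) = 0.706604
E₀ = V₀·N(d₁) − D·e^(−rT)·N(d₂)
   = 482.0617·0.835057 − 428.2352·0.706604·0.553330 = 235.115443
B₀ = V₀ − E₀ = 482.0617 − 235.115443 = 246.946257

E0=235.1154 B0=246.9463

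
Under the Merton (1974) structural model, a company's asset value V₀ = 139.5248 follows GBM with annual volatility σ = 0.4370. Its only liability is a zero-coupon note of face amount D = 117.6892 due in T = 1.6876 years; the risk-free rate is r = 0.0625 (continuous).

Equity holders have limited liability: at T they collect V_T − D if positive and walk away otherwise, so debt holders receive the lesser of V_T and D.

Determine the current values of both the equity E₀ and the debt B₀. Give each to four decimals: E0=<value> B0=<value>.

E0=47.2950 B0=92.2298

d₁ = [ln(V₀/D) + (r + σ²/2)T] / (σ√T)
   = [ln(139.5248/117.6892) + (0.0625 + 0.5·0.4370²)·1.6876] / (0.4370·√1.6876)
   = [0.170195 + 0.266615] / 0.567696 = 0.769442
d₂ = d₁ − σ√T = 0.769442 − 0.567696 = 0.201746
N(d₁) = 0.779185,  N(d₂) = 0.579942,  e^(−rT) = 0.899897
E₀ = V₀·N(d₁) − D·e^(−rT)·N(d₂)
   = 139.5248·0.779185 − 117.6892·0.899897·0.579942 = 47.294960
B₀ = V₀ − E₀ = 139.5248 − 47.294960 = 92.229840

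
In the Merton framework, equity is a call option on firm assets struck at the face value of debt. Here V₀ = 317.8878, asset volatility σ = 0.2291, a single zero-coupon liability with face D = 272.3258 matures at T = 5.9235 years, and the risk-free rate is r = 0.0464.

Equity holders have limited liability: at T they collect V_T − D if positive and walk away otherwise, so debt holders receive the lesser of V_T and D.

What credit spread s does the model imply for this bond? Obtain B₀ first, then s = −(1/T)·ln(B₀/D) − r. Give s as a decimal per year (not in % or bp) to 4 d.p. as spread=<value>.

d₁ = [ln(V₀/D) + (r + σ²/2)T] / (σ√T)
   = [ln(317.8878/272.3258) + (0.0464 + 0.5·0.2291²)·5.9235] / (0.2291·√5.9235)
   = [0.154699 + 0.430303] / 0.557589 = 1.049164
d₂ = d₁ − σ√T = 1.049164 − 0.557589 = 0.491575
N(d₁) = 0.852949,  N(d₂) = 0.688490,  e^(−rT) = 0.759686
E₀ = V₀·N(d₁) − D·e^(−rT)·N(d₂)
   = 317.8878·0.852949 − 272.3258·0.759686·0.688490 = 128.705757
B₀ = V₀ − E₀ = 317.8878 − 128.705757 = 189.182043
spread = −(1/T)·ln(B₀/D) − r = −(1/5.9235)·ln(189.182043/272.3258) − 0.0464 = 0.01509901

spread=0.0151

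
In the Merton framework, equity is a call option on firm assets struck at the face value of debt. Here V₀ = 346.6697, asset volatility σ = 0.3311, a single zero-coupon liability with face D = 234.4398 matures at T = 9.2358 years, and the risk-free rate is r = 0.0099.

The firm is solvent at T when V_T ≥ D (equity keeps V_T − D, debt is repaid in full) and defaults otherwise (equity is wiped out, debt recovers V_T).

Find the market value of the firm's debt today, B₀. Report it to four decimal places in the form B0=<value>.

d₁ = [ln(V₀/D) + (r + σ²/2)T] / (σ√T)
   = [ln(346.6697/234.4398) + (0.0099 + 0.5·0.3311²)·9.2358] / (0.3311·√9.2358)
   = [0.391174 + 0.597682] / 1.006228 = 0.982735
d₂ = d₁ − σ√T = 0.982735 − 1.006228 = -0.023493
N(d₁) = 0.837131,  N(d₂) = 0.490628,  e^(−rT) = 0.912621
E₀ = V₀·N(d₁) − D·e^(−rT)·N(d₂)
   = 346.6697·0.837131 − 234.4398·0.912621·0.490628 = 185.235695
B₀ = V₀ − E₀ = 346.6697 − 185.235695 = 161.434005

B0=161.4340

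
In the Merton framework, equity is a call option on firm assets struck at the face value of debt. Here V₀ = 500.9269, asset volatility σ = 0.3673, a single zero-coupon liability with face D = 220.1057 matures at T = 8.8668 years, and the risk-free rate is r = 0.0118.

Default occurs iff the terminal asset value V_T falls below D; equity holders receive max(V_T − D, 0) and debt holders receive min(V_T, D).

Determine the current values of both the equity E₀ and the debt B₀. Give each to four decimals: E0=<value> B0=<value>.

E0=337.5054 B0=163.4215

d₁ = [ln(V₀/D) + (r + σ²/2)T] / (σ√T)
   = [ln(500.9269/220.1057) + (0.0118 + 0.5·0.3673²)·8.8668] / (0.3673·√8.8668)
   = [0.822352 + 0.702735] / 1.093716 = 1.394410
d₂ = d₁ − σ√T = 1.394410 − 1.093716 = 0.300694
N(d₁) = 0.918403,  N(d₂) = 0.618176,  e^(−rT) = 0.900659
E₀ = V₀·N(d₁) − D·e^(−rT)·N(d₂)
   = 500.9269·0.918403 − 220.1057·0.900659·0.618176 = 337.505400
B₀ = V₀ − E₀ = 500.9269 − 337.505400 = 163.421500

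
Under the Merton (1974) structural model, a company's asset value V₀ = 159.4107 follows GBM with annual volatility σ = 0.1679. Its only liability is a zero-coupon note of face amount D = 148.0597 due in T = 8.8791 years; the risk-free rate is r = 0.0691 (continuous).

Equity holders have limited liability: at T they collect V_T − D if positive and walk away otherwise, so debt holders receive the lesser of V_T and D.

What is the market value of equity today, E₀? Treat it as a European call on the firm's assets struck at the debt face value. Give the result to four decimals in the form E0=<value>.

E0=81.3948

d₁ = [ln(V₀/D) + (r + σ²/2)T] / (σ√T)
   = [ln(159.4107/148.0597) + (0.0691 + 0.5·0.1679²)·8.8791] / (0.1679·√8.8791)
   = [0.073868 + 0.738699] / 0.500305 = 1.624142
d₂ = d₁ − σ√T = 1.624142 − 0.500305 = 1.123836
N(d₁) = 0.947827,  N(d₂) = 0.869459,  e^(−rT) = 0.541428
E₀ = V₀·N(d₁) − D·e^(−rT)·N(d₂)
   = 159.4107·0.947827 − 148.0597·0.541428·0.869459 = 81.394840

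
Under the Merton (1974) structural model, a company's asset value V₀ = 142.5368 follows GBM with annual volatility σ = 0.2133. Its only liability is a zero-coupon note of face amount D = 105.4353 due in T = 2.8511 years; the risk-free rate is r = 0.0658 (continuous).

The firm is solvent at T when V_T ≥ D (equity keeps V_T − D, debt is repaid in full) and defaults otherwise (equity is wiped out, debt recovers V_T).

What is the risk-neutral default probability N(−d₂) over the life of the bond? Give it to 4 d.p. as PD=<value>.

PD=0.1194

d₁ = [ln(V₀/D) + (r + σ²/2)T] / (σ√T)
   = [ln(142.5368/105.4353) + (0.0658 + 0.5·0.2133²)·2.8511] / (0.2133·√2.8511)
   = [0.301503 + 0.252460] / 0.360161 = 1.538097
d₂ = d₁ − σ√T = 1.538097 − 0.360161 = 1.177936
risk-neutral PD = N(−d₂) = N(-1.177936) = 0.119411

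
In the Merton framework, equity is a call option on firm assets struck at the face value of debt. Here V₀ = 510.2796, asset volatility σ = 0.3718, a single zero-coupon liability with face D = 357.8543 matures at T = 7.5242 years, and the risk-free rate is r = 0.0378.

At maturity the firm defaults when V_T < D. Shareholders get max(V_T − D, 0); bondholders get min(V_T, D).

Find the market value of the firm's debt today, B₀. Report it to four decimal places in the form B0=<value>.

B0=212.3876

d₁ = [ln(V₀/D) + (r + σ²/2)T] / (σ√T)
   = [ln(510.2796/357.8543) + (0.0378 + 0.5·0.3718²)·7.5242] / (0.3718·√7.5242)
   = [0.354833 + 0.804470] / 1.019858 = 1.136730
d₂ = d₁ − σ√T = 1.136730 − 1.019858 = 0.116872
N(d₁) = 0.872174,  N(d₂) = 0.546519,  e^(−rT) = 0.752454
E₀ = V₀·N(d₁) − D·e^(−rT)·N(d₂)
   = 510.2796·0.872174 − 357.8543·0.752454·0.546519 = 297.892037
B₀ = V₀ − E₀ = 510.2796 − 297.892037 = 212.387563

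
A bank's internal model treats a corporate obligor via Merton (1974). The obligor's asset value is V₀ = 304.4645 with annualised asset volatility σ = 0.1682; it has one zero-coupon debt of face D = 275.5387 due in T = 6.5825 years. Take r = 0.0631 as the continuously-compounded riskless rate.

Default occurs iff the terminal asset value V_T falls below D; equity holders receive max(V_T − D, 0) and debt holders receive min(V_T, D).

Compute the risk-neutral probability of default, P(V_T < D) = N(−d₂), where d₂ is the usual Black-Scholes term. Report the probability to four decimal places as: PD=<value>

d₁ = [ln(V₀/D) + (r + σ²/2)T] / (σ√T)
   = [ln(304.4645/275.5387) + (0.0631 + 0.5·0.1682²)·6.5825] / (0.1682·√6.5825)
   = [0.099826 + 0.508469] / 0.431540 = 1.409592
d₂ = d₁ − σ√T = 1.409592 − 0.431540 = 0.978051
risk-neutral PD = N(−d₂) = N(-0.978051) = 0.164024

PD=0.1640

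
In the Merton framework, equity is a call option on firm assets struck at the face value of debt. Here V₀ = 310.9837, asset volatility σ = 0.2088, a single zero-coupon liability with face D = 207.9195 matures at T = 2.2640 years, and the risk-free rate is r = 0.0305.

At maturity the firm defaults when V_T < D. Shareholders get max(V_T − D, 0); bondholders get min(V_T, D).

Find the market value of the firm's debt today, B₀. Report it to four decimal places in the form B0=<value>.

B0=191.8112

d₁ = [ln(V₀/D) + (r + σ²/2)T] / (σ√T)
   = [ln(310.9837/207.9195) + (0.0305 + 0.5·0.2088²)·2.2640] / (0.2088·√2.2640)
   = [0.402590 + 0.118404] / 0.314173 = 1.658303
d₂ = d₁ − σ√T = 1.658303 − 0.314173 = 1.344130
N(d₁) = 0.951372,  N(d₂) = 0.910547,  e^(−rT) = 0.933278
E₀ = V₀·N(d₁) − D·e^(−rT)·N(d₂)
   = 310.9837·0.951372 − 207.9195·0.933278·0.910547 = 119.172501
B₀ = V₀ − E₀ = 310.9837 − 119.172501 = 191.811199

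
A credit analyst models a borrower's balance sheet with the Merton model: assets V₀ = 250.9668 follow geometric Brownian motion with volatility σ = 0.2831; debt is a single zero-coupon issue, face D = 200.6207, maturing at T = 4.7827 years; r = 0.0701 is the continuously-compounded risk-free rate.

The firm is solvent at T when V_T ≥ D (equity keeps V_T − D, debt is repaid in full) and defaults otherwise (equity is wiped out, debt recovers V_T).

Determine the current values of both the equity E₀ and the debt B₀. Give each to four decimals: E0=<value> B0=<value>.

d₁ = [ln(V₀/D) + (r + σ²/2)T] / (σ√T)
   = [ln(250.9668/200.6207) + (0.0701 + 0.5·0.2831²)·4.7827] / (0.2831·√4.7827)
   = [0.223905 + 0.526923] / 0.619122 = 1.212730
d₂ = d₁ − σ√T = 1.212730 − 0.619122 = 0.593608
N(d₁) = 0.887383,  N(d₂) = 0.723613,  e^(−rT) = 0.715147
E₀ = V₀·N(d₁) − D·e^(−rT)·N(d₂)
   = 250.9668·0.887383 − 200.6207·0.715147·0.723613 = 118.884699
B₀ = V₀ − E₀ = 250.9668 − 118.884699 = 132.082101

E0=118.8847 B0=132.0821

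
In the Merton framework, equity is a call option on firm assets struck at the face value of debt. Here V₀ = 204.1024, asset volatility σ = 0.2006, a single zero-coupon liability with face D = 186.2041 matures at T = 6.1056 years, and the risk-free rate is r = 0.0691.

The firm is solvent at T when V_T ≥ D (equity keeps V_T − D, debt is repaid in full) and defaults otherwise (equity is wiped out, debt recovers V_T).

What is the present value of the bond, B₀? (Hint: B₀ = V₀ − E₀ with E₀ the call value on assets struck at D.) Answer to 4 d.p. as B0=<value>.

B0=116.1505

d₁ = [ln(V₀/D) + (r + σ²/2)T] / (σ√T)
   = [ln(204.1024/186.2041) + (0.0691 + 0.5·0.2006²)·6.1056] / (0.2006·√6.1056)
   = [0.091778 + 0.544743] / 0.495673 = 1.284156
d₂ = d₁ − σ√T = 1.284156 − 0.495673 = 0.788483
N(d₁) = 0.900456,  N(d₂) = 0.784793,  e^(−rT) = 0.655802
E₀ = V₀·N(d₁) − D·e^(−rT)·N(d₂)
   = 204.1024·0.900456 − 186.2041·0.655802·0.784793 = 87.951915
B₀ = V₀ − E₀ = 204.1024 − 87.951915 = 116.150485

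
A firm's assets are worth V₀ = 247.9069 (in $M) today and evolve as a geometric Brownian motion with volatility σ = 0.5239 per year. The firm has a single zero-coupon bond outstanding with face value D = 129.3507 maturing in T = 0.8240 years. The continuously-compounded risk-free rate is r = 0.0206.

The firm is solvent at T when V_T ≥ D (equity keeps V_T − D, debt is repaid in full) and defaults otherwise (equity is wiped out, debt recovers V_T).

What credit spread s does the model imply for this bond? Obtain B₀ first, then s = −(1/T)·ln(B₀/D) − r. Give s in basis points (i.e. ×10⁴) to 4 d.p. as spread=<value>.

spread=290.7962

d₁ = [ln(V₀/D) + (r + σ²/2)T] / (σ√T)
   = [ln(247.9069/129.3507) + (0.0206 + 0.5·0.5239²)·0.8240] / (0.5239·√0.8240)
   = [0.650526 + 0.130057] / 0.475567 = 1.641371
d₂ = d₁ − σ√T = 1.641371 − 0.475567 = 1.165804
N(d₁) = 0.949640,  N(d₂) = 0.878153,  e^(−rT) = 0.983169
E₀ = V₀·N(d₁) − D·e^(−rT)·N(d₂)
   = 247.9069·0.949640 − 129.3507·0.983169·0.878153 = 123.744385
B₀ = V₀ − E₀ = 247.9069 − 123.744385 = 124.162515
spread = −(1/T)·ln(B₀/D) − r = −(1/0.8240)·ln(124.162515/129.3507) − 0.0206 = 0.02907962
in basis points: 0.02907962 × 10⁴ = 290.7962 bp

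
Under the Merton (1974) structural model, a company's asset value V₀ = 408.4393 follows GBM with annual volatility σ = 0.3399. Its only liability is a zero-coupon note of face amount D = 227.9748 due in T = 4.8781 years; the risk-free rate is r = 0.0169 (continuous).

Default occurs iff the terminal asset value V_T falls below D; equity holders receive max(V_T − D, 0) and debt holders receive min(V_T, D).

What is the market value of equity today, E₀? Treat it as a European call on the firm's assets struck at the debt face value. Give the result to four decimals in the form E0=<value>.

d₁ = [ln(V₀/D) + (r + σ²/2)T] / (σ√T)
   = [ln(408.4393/227.9748) + (0.0169 + 0.5·0.3399²)·4.8781] / (0.3399·√4.8781)
   = [0.583108 + 0.364228] / 0.750717 = 1.261908
d₂ = d₁ − σ√T = 1.261908 − 0.750717 = 0.511191
N(d₁) = 0.896509,  N(d₂) = 0.695391,  e^(−rT) = 0.920867
E₀ = V₀·N(d₁) − D·e^(−rT)·N(d₂)
   = 408.4393·0.896509 − 227.9748·0.920867·0.695391 = 220.182985

E0=220.1830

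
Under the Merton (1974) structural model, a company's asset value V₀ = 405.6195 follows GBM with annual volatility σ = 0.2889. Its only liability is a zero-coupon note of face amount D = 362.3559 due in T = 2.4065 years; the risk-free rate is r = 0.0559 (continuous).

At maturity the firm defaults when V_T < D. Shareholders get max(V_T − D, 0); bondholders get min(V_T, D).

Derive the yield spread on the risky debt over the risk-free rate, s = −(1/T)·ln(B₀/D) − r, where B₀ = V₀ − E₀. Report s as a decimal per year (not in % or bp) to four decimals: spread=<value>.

d₁ = [ln(V₀/D) + (r + σ²/2)T] / (σ√T)
   = [ln(405.6195/362.3559) + (0.0559 + 0.5·0.2889²)·2.4065] / (0.2889·√2.4065)
   = [0.112789 + 0.234950] / 0.448168 = 0.775913
d₂ = d₁ − σ√T = 0.775913 − 0.448168 = 0.327745
N(d₁) = 0.781100,  N(d₂) = 0.628448,  e^(−rT) = 0.874132
E₀ = V₀·N(d₁) − D·e^(−rT)·N(d₂)
   = 405.6195·0.781100 − 362.3559·0.874132·0.628448 = 117.770294
B₀ = V₀ − E₀ = 405.6195 − 117.770294 = 287.849206
spread = −(1/T)·ln(B₀/D) − r = −(1/2.4065)·ln(287.849206/362.3559) − 0.0559 = 0.03975349

spread=0.0398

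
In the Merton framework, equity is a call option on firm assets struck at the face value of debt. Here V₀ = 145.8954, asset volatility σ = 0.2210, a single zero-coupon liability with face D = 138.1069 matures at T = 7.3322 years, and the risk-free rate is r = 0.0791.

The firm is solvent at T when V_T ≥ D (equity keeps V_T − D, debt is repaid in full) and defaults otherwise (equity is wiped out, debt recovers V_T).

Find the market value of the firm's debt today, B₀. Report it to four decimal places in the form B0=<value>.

B0=72.7519

d₁ = [ln(V₀/D) + (r + σ²/2)T] / (σ√T)
   = [ln(145.8954/138.1069) + (0.0791 + 0.5·0.2210²)·7.3322] / (0.2210·√7.3322)
   = [0.054862 + 0.759033] / 0.598425 = 1.360063
d₂ = d₁ − σ√T = 1.360063 − 0.598425 = 0.761638
N(d₁) = 0.913095,  N(d₂) = 0.776862,  e^(−rT) = 0.559911
E₀ = V₀·N(d₁) − D·e^(−rT)·N(d₂)
   = 145.8954·0.913095 − 138.1069·0.559911·0.776862 = 73.143477
B₀ = V₀ − E₀ = 145.8954 − 73.143477 = 72.751923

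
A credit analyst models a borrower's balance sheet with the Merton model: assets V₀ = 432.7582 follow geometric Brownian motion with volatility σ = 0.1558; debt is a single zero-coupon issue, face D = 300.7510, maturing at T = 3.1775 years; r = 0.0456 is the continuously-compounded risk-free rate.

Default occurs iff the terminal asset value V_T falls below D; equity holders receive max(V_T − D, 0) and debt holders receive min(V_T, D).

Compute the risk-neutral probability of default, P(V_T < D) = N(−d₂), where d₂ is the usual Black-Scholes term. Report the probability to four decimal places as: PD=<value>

PD=0.0452

d₁ = [ln(V₀/D) + (r + σ²/2)T] / (σ√T)
   = [ln(432.7582/300.7510) + (0.0456 + 0.5·0.1558²)·3.1775] / (0.1558·√3.1775)
   = [0.363896 + 0.183459] / 0.277722 = 1.970875
d₂ = d₁ − σ√T = 1.970875 − 0.277722 = 1.693153
risk-neutral PD = N(−d₂) = N(-1.693153) = 0.045213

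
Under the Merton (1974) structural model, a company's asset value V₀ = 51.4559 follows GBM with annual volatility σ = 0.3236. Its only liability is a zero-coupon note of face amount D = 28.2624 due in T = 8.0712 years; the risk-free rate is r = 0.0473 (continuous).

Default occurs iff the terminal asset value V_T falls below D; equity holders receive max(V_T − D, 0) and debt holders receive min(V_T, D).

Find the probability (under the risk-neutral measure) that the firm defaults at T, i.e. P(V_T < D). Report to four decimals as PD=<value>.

d₁ = [ln(V₀/D) + (r + σ²/2)T] / (σ√T)
   = [ln(51.4559/28.2624) + (0.0473 + 0.5·0.3236²)·8.0712] / (0.3236·√8.0712)
   = [0.599193 + 0.804364] / 0.919343 = 1.526695
d₂ = d₁ − σ√T = 1.526695 − 0.919343 = 0.607352
risk-neutral PD = N(−d₂) = N(-0.607352) = 0.271809

PD=0.2718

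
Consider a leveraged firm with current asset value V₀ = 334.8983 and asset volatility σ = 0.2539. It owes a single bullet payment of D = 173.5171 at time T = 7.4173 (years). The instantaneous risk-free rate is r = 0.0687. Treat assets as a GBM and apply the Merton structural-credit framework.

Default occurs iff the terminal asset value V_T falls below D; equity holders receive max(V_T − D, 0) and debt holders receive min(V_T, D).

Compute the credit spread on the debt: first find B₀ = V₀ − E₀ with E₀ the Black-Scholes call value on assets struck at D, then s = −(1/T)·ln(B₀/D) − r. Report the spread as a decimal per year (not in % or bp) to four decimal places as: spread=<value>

d₁ = [ln(V₀/D) + (r + σ²/2)T] / (σ√T)
   = [ln(334.8983/173.5171) + (0.0687 + 0.5·0.2539²)·7.4173] / (0.2539·√7.4173)
   = [0.657551 + 0.748647] / 0.691490 = 2.033578
d₂ = d₁ − σ√T = 2.033578 − 0.691490 = 1.342089
N(d₁) = 0.979003,  N(d₂) = 0.910216,  e^(−rT) = 0.600755
E₀ = V₀·N(d₁) − D·e^(−rT)·N(d₂)
   = 334.8983·0.979003 − 173.5171·0.600755·0.910216 = 232.984351
B₀ = V₀ − E₀ = 334.8983 − 232.984351 = 101.913949
spread = −(1/T)·ln(B₀/D) − r = −(1/7.4173)·ln(101.913949/173.5171) − 0.0687 = 0.00304408

spread=0.0030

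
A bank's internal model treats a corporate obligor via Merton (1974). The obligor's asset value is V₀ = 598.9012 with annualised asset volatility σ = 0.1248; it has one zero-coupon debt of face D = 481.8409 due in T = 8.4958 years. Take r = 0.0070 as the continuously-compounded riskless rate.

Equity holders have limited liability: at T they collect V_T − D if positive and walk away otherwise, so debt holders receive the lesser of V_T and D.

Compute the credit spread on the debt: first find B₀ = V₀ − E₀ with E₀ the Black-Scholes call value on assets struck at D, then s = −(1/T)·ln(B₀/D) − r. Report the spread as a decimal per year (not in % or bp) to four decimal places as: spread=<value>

d₁ = [ln(V₀/D) + (r + σ²/2)T] / (σ√T)
   = [ln(598.9012/481.8409) + (0.0070 + 0.5·0.1248²)·8.4958] / (0.1248·√8.4958)
   = [0.217483 + 0.125632] / 0.363761 = 0.943240
d₂ = d₁ − σ√T = 0.943240 − 0.363761 = 0.579479
N(d₁) = 0.827221,  N(d₂) = 0.718867,  e^(−rT) = 0.942263
E₀ = V₀·N(d₁) − D·e^(−rT)·N(d₂)
   = 598.9012·0.827221 − 481.8409·0.942263·0.718867 = 169.042991
B₀ = V₀ − E₀ = 598.9012 − 169.042991 = 429.858209
spread = −(1/T)·ln(B₀/D) − r = −(1/8.4958)·ln(429.858209/481.8409) − 0.0070 = 0.00643706

spread=0.0064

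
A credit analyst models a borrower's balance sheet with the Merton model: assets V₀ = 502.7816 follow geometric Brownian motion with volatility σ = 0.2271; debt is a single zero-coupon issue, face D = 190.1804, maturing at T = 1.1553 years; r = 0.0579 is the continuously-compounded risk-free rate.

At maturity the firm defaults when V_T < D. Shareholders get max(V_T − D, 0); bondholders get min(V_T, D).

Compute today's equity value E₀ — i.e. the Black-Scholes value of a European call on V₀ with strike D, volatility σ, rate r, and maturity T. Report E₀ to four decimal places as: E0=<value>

E0=324.9067

d₁ = [ln(V₀/D) + (r + σ²/2)T] / (σ√T)
   = [ln(502.7816/190.1804) + (0.0579 + 0.5·0.2271²)·1.1553] / (0.2271·√1.1553)
   = [0.972183 + 0.096684] / 0.244098 = 4.378839
d₂ = d₁ − σ√T = 4.378839 − 0.244098 = 4.134741
N(d₁) = 0.999994,  N(d₂) = 0.999982,  e^(−rT) = 0.935296
E₀ = V₀·N(d₁) − D·e^(−rT)·N(d₂)
   = 502.7816·0.999994 − 190.1804·0.935296·0.999982 = 324.906731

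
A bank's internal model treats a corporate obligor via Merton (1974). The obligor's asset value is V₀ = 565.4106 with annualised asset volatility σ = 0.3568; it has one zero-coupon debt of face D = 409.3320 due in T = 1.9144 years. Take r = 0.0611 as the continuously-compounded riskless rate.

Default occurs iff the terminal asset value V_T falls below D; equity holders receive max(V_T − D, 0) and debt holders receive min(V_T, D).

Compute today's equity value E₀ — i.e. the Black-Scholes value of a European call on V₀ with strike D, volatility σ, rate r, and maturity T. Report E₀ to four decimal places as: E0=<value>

E0=223.7025

d₁ = [ln(V₀/D) + (r + σ²/2)T] / (σ√T)
   = [ln(565.4106/409.3320) + (0.0611 + 0.5·0.3568²)·1.9144] / (0.3568·√1.9144)
   = [0.323026 + 0.238827] / 0.493675 = 1.138103
d₂ = d₁ − σ√T = 1.138103 − 0.493675 = 0.644428
N(d₁) = 0.872461,  N(d₂) = 0.740351,  e^(−rT) = 0.889612
E₀ = V₀·N(d₁) − D·e^(−rT)·N(d₂)
   = 565.4106·0.872461 − 409.3320·0.889612·0.740351 = 223.702490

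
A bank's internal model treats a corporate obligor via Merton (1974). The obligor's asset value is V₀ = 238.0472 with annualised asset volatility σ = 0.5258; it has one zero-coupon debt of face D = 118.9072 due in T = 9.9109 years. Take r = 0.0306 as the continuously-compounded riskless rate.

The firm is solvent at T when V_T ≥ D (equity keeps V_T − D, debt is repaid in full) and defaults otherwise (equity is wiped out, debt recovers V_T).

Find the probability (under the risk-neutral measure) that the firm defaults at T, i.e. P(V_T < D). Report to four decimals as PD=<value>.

PD=0.5891

d₁ = [ln(V₀/D) + (r + σ²/2)T] / (σ√T)
   = [ln(238.0472/118.9072) + (0.0306 + 0.5·0.5258²)·9.9109] / (0.5258·√9.9109)
   = [0.694126 + 1.673285] / 1.655302 = 1.430199
d₂ = d₁ − σ√T = 1.430199 − 1.655302 = -0.225102
risk-neutral PD = N(−d₂) = N(0.225102) = 0.589050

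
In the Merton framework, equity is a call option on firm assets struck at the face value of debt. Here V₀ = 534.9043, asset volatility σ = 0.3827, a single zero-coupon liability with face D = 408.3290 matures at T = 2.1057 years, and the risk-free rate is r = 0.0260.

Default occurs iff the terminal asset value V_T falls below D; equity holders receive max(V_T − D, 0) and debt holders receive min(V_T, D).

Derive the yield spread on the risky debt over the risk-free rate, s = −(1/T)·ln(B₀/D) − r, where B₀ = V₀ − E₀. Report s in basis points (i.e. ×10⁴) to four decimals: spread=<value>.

d₁ = [ln(V₀/D) + (r + σ²/2)T] / (σ√T)
   = [ln(534.9043/408.3290) + (0.0260 + 0.5·0.3827²)·2.1057] / (0.3827·√2.1057)
   = [0.270015 + 0.208948] / 0.555337 = 0.862472
d₂ = d₁ − σ√T = 0.862472 − 0.555337 = 0.307134
N(d₁) = 0.805786,  N(d₂) = 0.620629,  e^(−rT) = 0.946724
E₀ = V₀·N(d₁) − D·e^(−rT)·N(d₂)
   = 534.9043·0.805786 − 408.3290·0.946724·0.620629 = 191.098747
B₀ = V₀ − E₀ = 534.9043 − 191.098747 = 343.805553
spread = −(1/T)·ln(B₀/D) − r = −(1/2.1057)·ln(343.805553/408.3290) − 0.0260 = 0.05568162
in basis points: 0.05568162 × 10⁴ = 556.8162 bp

spread=556.8162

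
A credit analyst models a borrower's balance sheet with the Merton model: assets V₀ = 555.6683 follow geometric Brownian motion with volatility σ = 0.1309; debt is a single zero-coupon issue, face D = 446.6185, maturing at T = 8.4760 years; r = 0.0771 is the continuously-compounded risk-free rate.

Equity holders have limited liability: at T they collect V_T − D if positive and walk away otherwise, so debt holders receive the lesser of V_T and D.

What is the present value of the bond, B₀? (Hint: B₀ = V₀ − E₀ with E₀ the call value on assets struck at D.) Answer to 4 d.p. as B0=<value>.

B0=231.8292

d₁ = [ln(V₀/D) + (r + σ²/2)T] / (σ√T)
   = [ln(555.6683/446.6185) + (0.0771 + 0.5·0.1309²)·8.4760] / (0.1309·√8.4760)
   = [0.218467 + 0.726117] / 0.381097 = 2.478594
d₂ = d₁ − σ√T = 2.478594 − 0.381097 = 2.097497
N(d₁) = 0.993405,  N(d₂) = 0.982025,  e^(−rT) = 0.520222
E₀ = V₀·N(d₁) − D·e^(−rT)·N(d₂)
   = 555.6683·0.993405 − 446.6185·0.520222·0.982025 = 323.839128
B₀ = V₀ − E₀ = 555.6683 − 323.839128 = 231.829172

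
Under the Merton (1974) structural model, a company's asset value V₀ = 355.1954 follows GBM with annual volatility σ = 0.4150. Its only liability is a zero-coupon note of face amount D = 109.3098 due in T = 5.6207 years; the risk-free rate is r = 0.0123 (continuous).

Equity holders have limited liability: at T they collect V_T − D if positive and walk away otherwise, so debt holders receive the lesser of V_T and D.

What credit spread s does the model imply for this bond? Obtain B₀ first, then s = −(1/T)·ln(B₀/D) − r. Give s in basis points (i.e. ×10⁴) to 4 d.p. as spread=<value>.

spread=152.8600

d₁ = [ln(V₀/D) + (r + σ²/2)T] / (σ√T)
   = [ln(355.1954/109.3098) + (0.0123 + 0.5·0.4150²)·5.6207] / (0.4150·√5.6207)
   = [1.178482 + 0.553147] / 0.983883 = 1.759996
d₂ = d₁ − σ√T = 1.759996 − 0.983883 = 0.776113
N(d₁) = 0.960796,  N(d₂) = 0.781159,  e^(−rT) = 0.933201
E₀ = V₀·N(d₁) − D·e^(−rT)·N(d₂)
   = 355.1954·0.960796 − 109.3098·0.933201·0.781159 = 261.585753
B₀ = V₀ − E₀ = 355.1954 − 261.585753 = 93.609647
spread = −(1/T)·ln(B₀/D) − r = −(1/5.6207)·ln(93.609647/109.3098) − 0.0123 = 0.01528600
in basis points: 0.01528600 × 10⁴ = 152.8600 bp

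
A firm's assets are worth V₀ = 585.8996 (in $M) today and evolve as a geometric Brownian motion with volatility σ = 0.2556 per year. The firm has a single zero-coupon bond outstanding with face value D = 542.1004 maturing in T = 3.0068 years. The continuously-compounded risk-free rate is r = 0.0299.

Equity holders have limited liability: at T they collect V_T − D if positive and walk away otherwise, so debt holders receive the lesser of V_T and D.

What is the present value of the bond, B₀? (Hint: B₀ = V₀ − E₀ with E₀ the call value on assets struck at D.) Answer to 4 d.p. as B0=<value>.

d₁ = [ln(V₀/D) + (r + σ²/2)T] / (σ√T)
   = [ln(585.8996/542.1004) + (0.0299 + 0.5·0.2556²)·3.0068] / (0.2556·√3.0068)
   = [0.077697 + 0.188122] / 0.443214 = 0.599755
d₂ = d₁ − σ√T = 0.599755 − 0.443214 = 0.156542
N(d₁) = 0.725665,  N(d₂) = 0.562197,  e^(−rT) = 0.914020
E₀ = V₀·N(d₁) − D·e^(−rT)·N(d₂)
   = 585.8996·0.725665 − 542.1004·0.914020·0.562197 = 146.603856
B₀ = V₀ − E₀ = 585.8996 − 146.603856 = 439.295744

B0=439.2957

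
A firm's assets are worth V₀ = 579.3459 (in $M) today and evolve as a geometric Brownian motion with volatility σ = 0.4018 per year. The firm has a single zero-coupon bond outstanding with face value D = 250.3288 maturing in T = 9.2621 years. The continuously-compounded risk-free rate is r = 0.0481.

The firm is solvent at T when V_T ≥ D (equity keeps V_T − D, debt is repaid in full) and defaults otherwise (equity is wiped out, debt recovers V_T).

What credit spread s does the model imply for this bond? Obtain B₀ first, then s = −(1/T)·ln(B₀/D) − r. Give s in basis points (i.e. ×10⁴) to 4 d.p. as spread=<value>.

spread=182.9884

d₁ = [ln(V₀/D) + (r + σ²/2)T] / (σ√T)
   = [ln(579.3459/250.3288) + (0.0481 + 0.5·0.4018²)·9.2621] / (0.4018·√9.2621)
   = [0.839124 + 1.193159] / 1.222826 = 1.661956
d₂ = d₁ − σ√T = 1.661956 − 1.222826 = 0.439130
N(d₁) = 0.951739,  N(d₂) = 0.669716,  e^(−rT) = 0.640499
E₀ = V₀·N(d₁) − D·e^(−rT)·N(d₂)
   = 579.3459·0.951739 − 250.3288·0.640499·0.669716 = 444.006929
B₀ = V₀ − E₀ = 579.3459 − 444.006929 = 135.338971
spread = −(1/T)·ln(B₀/D) − r = −(1/9.2621)·ln(135.338971/250.3288) − 0.0481 = 0.01829884
in basis points: 0.01829884 × 10⁴ = 182.9884 bp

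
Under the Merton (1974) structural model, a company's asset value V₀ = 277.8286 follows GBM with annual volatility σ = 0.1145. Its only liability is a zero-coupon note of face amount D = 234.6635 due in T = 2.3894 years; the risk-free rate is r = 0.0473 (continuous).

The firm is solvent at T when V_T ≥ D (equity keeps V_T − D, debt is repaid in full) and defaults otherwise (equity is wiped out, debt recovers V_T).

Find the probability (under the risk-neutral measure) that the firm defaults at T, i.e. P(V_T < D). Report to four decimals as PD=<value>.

PD=0.0663

d₁ = [ln(V₀/D) + (r + σ²/2)T] / (σ√T)
   = [ln(277.8286/234.6635) + (0.0473 + 0.5·0.1145²)·2.3894] / (0.1145·√2.3894)
   = [0.168852 + 0.128681] / 0.176990 = 1.681069
d₂ = d₁ − σ√T = 1.681069 − 0.176990 = 1.504079
risk-neutral PD = N(−d₂) = N(-1.504079) = 0.066281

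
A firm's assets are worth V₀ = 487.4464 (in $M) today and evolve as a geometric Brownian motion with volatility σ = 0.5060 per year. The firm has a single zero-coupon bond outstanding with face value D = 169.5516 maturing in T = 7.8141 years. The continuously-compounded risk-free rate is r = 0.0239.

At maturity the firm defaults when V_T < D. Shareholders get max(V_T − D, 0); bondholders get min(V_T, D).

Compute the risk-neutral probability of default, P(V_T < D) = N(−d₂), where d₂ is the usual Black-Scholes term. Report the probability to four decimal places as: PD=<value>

d₁ = [ln(V₀/D) + (r + σ²/2)T] / (σ√T)
   = [ln(487.4464/169.5516) + (0.0239 + 0.5·0.5060²)·7.8141] / (0.5060·√7.8141)
   = [1.056023 + 1.187102] / 1.414458 = 1.585855
d₂ = d₁ − σ√T = 1.585855 − 1.414458 = 0.171398
risk-neutral PD = N(−d₂) = N(-0.171398) = 0.431956

PD=0.4320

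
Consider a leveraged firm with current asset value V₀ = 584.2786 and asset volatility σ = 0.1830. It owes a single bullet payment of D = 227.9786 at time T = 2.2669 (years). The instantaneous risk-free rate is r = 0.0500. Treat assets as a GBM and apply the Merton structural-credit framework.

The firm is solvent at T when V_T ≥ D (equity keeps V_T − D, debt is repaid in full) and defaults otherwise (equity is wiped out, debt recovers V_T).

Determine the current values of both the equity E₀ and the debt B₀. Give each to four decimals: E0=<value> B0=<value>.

E0=380.7310 B0=203.5476

d₁ = [ln(V₀/D) + (r + σ²/2)T] / (σ√T)
   = [ln(584.2786/227.9786) + (0.0500 + 0.5·0.1830²)·2.2669] / (0.1830·√2.2669)
   = [0.941126 + 0.151303] / 0.275529 = 3.964844
d₂ = d₁ − σ√T = 3.964844 − 0.275529 = 3.689315
N(d₁) = 0.999963,  N(d₂) = 0.999888,  e^(−rT) = 0.892843
E₀ = V₀·N(d₁) − D·e^(−rT)·N(d₂)
   = 584.2786·0.999963 − 227.9786·0.892843·0.999888 = 380.731028
B₀ = V₀ − E₀ = 584.2786 − 380.731028 = 203.547572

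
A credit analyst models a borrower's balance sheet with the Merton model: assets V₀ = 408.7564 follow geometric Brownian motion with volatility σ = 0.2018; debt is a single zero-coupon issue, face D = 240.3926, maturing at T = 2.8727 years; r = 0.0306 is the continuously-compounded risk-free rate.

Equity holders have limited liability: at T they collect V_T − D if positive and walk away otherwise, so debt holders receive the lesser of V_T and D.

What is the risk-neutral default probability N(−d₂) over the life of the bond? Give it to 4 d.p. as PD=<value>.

PD=0.0507

d₁ = [ln(V₀/D) + (r + σ²/2)T] / (σ√T)
   = [ln(408.7564/240.3926) + (0.0306 + 0.5·0.2018²)·2.8727] / (0.2018·√2.8727)
   = [0.530846 + 0.146397] / 0.342032 = 1.980061
d₂ = d₁ − σ√T = 1.980061 − 0.342032 = 1.638029
risk-neutral PD = N(−d₂) = N(-1.638029) = 0.050708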